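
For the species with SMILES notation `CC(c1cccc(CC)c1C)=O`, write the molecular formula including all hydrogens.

Heavy atoms from the SMILES: 11 C, 1 O.
Implicit hydrogens by atom environment:
  3 × C: 3 H each → 9
  3 × C (aromatic): 1 H each → 3
  3 × C (aromatic): no H
  1 × C: 2 H
  1 × C: no H
  1 × O: no H
  Total hydrogens = 14.
Molecular formula: C11H14O

C11H14O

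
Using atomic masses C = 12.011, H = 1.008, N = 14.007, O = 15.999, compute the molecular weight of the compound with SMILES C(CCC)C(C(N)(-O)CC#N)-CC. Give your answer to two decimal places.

Molecular formula: C10H20N2O.
M = 10×12.011 + 20×1.008 + 2×14.007 + 1×15.999 = 184.28 g/mol.

184.28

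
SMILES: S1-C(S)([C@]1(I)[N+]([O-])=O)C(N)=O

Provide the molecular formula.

Heavy atoms from the SMILES: 3 C, 1 I, 2 N, 3 O, 2 S.
Implicit hydrogens by atom environment:
  3 × C: no H
  2 × O: no H
  1 × I: no H
  1 × N: 2 H
  1 × N (charge +1): no H
  1 × O (charge -1): no H
  1 × S: 1 H
  1 × S: no H
  Total hydrogens = 3.
Molecular formula: C3H3IN2O3S2

C3H3IN2O3S2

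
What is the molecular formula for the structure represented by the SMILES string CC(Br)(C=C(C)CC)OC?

C8H15BrO

Heavy atoms from the SMILES: 1 Br, 8 C, 1 O.
Implicit hydrogens by atom environment:
  4 × C: 3 H each → 12
  2 × C: no H
  1 × Br: no H
  1 × C: 2 H
  1 × C: 1 H
  1 × O: no H
  Total hydrogens = 15.
Molecular formula: C8H15BrO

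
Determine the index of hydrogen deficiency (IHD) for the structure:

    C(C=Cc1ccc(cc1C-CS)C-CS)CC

Molecular formula from the SMILES: C15H22S2.
DoU = (2C + 2 + N − H − X)/2 = (2·15 + 2 + 0 − 22 − 0)/2 = 10/2 = 5.
(Structurally: 1 ring(s) + 4 π bond(s) = 5.)

5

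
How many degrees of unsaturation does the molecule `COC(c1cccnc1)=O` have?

5

Molecular formula from the SMILES: C7H7NO2.
DoU = (2C + 2 + N − H − X)/2 = (2·7 + 2 + 1 − 7 − 0)/2 = 10/2 = 5.
(Structurally: 1 ring(s) + 4 π bond(s) = 5.)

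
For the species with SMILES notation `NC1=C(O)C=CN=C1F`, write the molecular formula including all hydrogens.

Heavy atoms from the SMILES: 5 C, 1 F, 2 N, 1 O.
Implicit hydrogens by atom environment:
  3 × C (aromatic): no H
  2 × C (aromatic): 1 H each → 2
  1 × F: no H
  1 × N: 2 H
  1 × N (aromatic): no H
  1 × O: 1 H
  Total hydrogens = 5.
Molecular formula: C5H5FN2O

C5H5FN2O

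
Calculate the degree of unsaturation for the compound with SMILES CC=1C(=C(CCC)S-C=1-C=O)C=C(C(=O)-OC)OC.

Molecular formula from the SMILES: C14H18O4S.
DoU = (2C + 2 + N − H − X)/2 = (2·14 + 2 + 0 − 18 − 0)/2 = 12/2 = 6.
(Structurally: 1 ring(s) + 5 π bond(s) = 6.)

6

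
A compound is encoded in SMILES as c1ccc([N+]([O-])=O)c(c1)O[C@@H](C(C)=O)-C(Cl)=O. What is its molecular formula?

Heavy atoms from the SMILES: 10 C, 1 Cl, 1 N, 5 O.
Implicit hydrogens by atom environment:
  4 × C (aromatic): 1 H each → 4
  4 × O: no H
  2 × C (aromatic): no H
  2 × C: no H
  1 × C: 3 H
  1 × C: 1 H
  1 × Cl: no H
  1 × N (charge +1): no H
  1 × O (charge -1): no H
  Total hydrogens = 8.
Molecular formula: C10H8ClNO5

C10H8ClNO5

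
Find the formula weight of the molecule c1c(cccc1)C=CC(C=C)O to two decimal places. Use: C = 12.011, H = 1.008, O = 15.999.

Molecular formula: C11H12O.
M = 11×12.011 + 12×1.008 + 1×15.999 = 160.22 g/mol.

160.22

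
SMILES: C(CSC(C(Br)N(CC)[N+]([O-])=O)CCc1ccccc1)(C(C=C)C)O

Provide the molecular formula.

C18H27BrN2O3S

Heavy atoms from the SMILES: 1 Br, 18 C, 2 N, 3 O, 1 S.
Implicit hydrogens by atom environment:
  5 × C: 2 H each → 10
  5 × C: 1 H each → 5
  5 × C (aromatic): 1 H each → 5
  2 × C: 3 H each → 6
  1 × Br: no H
  1 × C (aromatic): no H
  1 × N: no H
  1 × N (charge +1): no H
  1 × O: 1 H
  1 × O: no H
  1 × O (charge -1): no H
  1 × S: no H
  Total hydrogens = 27.
Molecular formula: C18H27BrN2O3S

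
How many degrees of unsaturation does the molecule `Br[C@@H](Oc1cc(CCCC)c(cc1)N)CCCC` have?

Molecular formula from the SMILES: C15H24BrNO.
DoU = (2C + 2 + N − H − X)/2 = (2·15 + 2 + 1 − 24 − 1)/2 = 8/2 = 4.
(Structurally: 1 ring(s) + 3 π bond(s) = 4.)

4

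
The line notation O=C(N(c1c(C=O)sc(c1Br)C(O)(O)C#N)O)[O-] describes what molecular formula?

Heavy atoms from the SMILES: 1 Br, 8 C, 2 N, 6 O, 1 S.
Implicit hydrogens by atom environment:
  4 × C (aromatic): no H
  3 × C: no H
  3 × O: 1 H each → 3
  2 × N: no H
  2 × O: no H
  1 × Br: no H
  1 × C: 1 H
  1 × O (charge -1): no H
  1 × S (aromatic): no H
  Total hydrogens = 4.
Net charge -1.
Molecular formula: C8H4BrN2O6S-

C8H4BrN2O6S-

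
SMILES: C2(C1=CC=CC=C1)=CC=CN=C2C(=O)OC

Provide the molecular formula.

Heavy atoms from the SMILES: 13 C, 1 N, 2 O.
Implicit hydrogens by atom environment:
  8 × C (aromatic): 1 H each → 8
  3 × C (aromatic): no H
  2 × O: no H
  1 × C: 3 H
  1 × C: no H
  1 × N (aromatic): no H
  Total hydrogens = 11.
Molecular formula: C13H11NO2

C13H11NO2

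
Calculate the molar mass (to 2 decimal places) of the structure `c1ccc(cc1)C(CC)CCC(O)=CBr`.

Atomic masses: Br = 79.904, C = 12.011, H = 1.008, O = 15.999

Molecular formula: C13H17BrO.
M = 1×79.904 + 13×12.011 + 17×1.008 + 1×15.999 = 269.18 g/mol.

269.18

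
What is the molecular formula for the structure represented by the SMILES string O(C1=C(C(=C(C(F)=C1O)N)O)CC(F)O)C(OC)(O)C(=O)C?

C12H15F2NO7

Heavy atoms from the SMILES: 12 C, 2 F, 1 N, 7 O.
Implicit hydrogens by atom environment:
  6 × C (aromatic): no H
  4 × O: 1 H each → 4
  3 × O: no H
  2 × C: 3 H each → 6
  2 × C: no H
  2 × F: no H
  1 × C: 2 H
  1 × C: 1 H
  1 × N: 2 H
  Total hydrogens = 15.
Molecular formula: C12H15F2NO7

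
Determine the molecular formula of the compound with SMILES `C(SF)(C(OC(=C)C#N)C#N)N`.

C6H6FN3OS

Heavy atoms from the SMILES: 6 C, 1 F, 3 N, 1 O, 1 S.
Implicit hydrogens by atom environment:
  3 × C: no H
  2 × C: 1 H each → 2
  2 × N: no H
  1 × C: 2 H
  1 × F: no H
  1 × N: 2 H
  1 × O: no H
  1 × S: no H
  Total hydrogens = 6.
Molecular formula: C6H6FN3OS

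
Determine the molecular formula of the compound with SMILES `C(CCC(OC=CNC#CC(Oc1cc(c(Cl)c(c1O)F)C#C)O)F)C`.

Heavy atoms from the SMILES: 18 C, 1 Cl, 2 F, 1 N, 4 O.
Implicit hydrogens by atom environment:
  5 × C: 1 H each → 5
  5 × C (aromatic): no H
  3 × C: 2 H each → 6
  3 × C: no H
  2 × F: no H
  2 × O: 1 H each → 2
  2 × O: no H
  1 × C: 3 H
  1 × C (aromatic): 1 H
  1 × Cl: no H
  1 × N: 1 H
  Total hydrogens = 18.
Molecular formula: C18H18ClF2NO4

C18H18ClF2NO4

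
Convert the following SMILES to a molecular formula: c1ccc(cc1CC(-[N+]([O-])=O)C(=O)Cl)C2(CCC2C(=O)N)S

C14H15ClN2O4S

Heavy atoms from the SMILES: 14 C, 1 Cl, 2 N, 4 O, 1 S.
Implicit hydrogens by atom environment:
  4 × C (aromatic): 1 H each → 4
  3 × C: 2 H each → 6
  3 × C: no H
  3 × O: no H
  2 × C: 1 H each → 2
  2 × C (aromatic): no H
  1 × Cl: no H
  1 × N: 2 H
  1 × N (charge +1): no H
  1 × O (charge -1): no H
  1 × S: 1 H
  Total hydrogens = 15.
Molecular formula: C14H15ClN2O4S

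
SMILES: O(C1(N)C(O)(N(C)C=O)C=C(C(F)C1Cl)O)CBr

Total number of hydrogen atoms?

Hydrogens are implicit in SMILES; fill each atom to its normal valence:
  4 × C: 1 H each → 4
  3 × C: no H
  2 × O: 1 H each → 2
  2 × O: no H
  1 × Br: no H
  1 × C: 3 H
  1 × C: 2 H
  1 × Cl: no H
  1 × F: no H
  1 × N: 2 H
  1 × N: no H
  Total hydrogens = 13.

13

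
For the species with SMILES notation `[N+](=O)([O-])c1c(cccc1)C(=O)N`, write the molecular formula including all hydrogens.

Heavy atoms from the SMILES: 7 C, 2 N, 3 O.
Implicit hydrogens by atom environment:
  4 × C (aromatic): 1 H each → 4
  2 × C (aromatic): no H
  2 × O: no H
  1 × C: no H
  1 × N: 2 H
  1 × N (charge +1): no H
  1 × O (charge -1): no H
  Total hydrogens = 6.
Molecular formula: C7H6N2O3

C7H6N2O3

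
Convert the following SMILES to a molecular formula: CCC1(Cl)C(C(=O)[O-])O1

C5H6ClO3-

Heavy atoms from the SMILES: 5 C, 1 Cl, 3 O.
Implicit hydrogens by atom environment:
  2 × C: no H
  2 × O: no H
  1 × C: 3 H
  1 × C: 2 H
  1 × C: 1 H
  1 × Cl: no H
  1 × O (charge -1): no H
  Total hydrogens = 6.
Net charge -1.
Molecular formula: C5H6ClO3-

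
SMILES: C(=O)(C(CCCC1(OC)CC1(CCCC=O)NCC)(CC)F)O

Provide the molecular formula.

Heavy atoms from the SMILES: 17 C, 1 F, 1 N, 4 O.
Implicit hydrogens by atom environment:
  9 × C: 2 H each → 18
  4 × C: no H
  3 × C: 3 H each → 9
  3 × O: no H
  1 × C: 1 H
  1 × F: no H
  1 × N: 1 H
  1 × O: 1 H
  Total hydrogens = 30.
Molecular formula: C17H30FNO4

C17H30FNO4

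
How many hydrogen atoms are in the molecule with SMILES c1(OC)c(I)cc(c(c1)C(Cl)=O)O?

Hydrogens are implicit in SMILES; fill each atom to its normal valence:
  4 × C (aromatic): no H
  2 × C (aromatic): 1 H each → 2
  2 × O: no H
  1 × C: 3 H
  1 × C: no H
  1 × Cl: no H
  1 × I: no H
  1 × O: 1 H
  Total hydrogens = 6.

6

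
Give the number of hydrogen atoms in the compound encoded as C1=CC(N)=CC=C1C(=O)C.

Hydrogens are implicit in SMILES; fill each atom to its normal valence:
  4 × C (aromatic): 1 H each → 4
  2 × C (aromatic): no H
  1 × C: 3 H
  1 × C: no H
  1 × N: 2 H
  1 × O: no H
  Total hydrogens = 9.

9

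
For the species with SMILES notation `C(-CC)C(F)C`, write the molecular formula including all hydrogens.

Heavy atoms from the SMILES: 5 C, 1 F.
Implicit hydrogens by atom environment:
  2 × C: 3 H each → 6
  2 × C: 2 H each → 4
  1 × C: 1 H
  1 × F: no H
  Total hydrogens = 11.
Molecular formula: C5H11F

C5H11F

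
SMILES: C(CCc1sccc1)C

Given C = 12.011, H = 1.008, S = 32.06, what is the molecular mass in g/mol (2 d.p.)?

140.24

Molecular formula: C8H12S.
M = 8×12.011 + 12×1.008 + 1×32.06 = 140.24 g/mol.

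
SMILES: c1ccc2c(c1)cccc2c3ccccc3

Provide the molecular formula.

C16H12

Heavy atoms from the SMILES: 16 C.
Implicit hydrogens by atom environment:
  12 × C (aromatic): 1 H each → 12
  4 × C (aromatic): no H
  Total hydrogens = 12.
Molecular formula: C16H12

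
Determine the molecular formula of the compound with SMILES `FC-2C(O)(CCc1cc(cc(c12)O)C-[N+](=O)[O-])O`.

Heavy atoms from the SMILES: 11 C, 1 F, 1 N, 5 O.
Implicit hydrogens by atom environment:
  4 × C (aromatic): no H
  3 × C: 2 H each → 6
  3 × O: 1 H each → 3
  2 × C (aromatic): 1 H each → 2
  1 × C: 1 H
  1 × C: no H
  1 × F: no H
  1 × N (charge +1): no H
  1 × O: no H
  1 × O (charge -1): no H
  Total hydrogens = 12.
Molecular formula: C11H12FNO5

C11H12FNO5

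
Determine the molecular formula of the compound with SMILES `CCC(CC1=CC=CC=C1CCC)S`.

C13H20S

Heavy atoms from the SMILES: 13 C, 1 S.
Implicit hydrogens by atom environment:
  4 × C: 2 H each → 8
  4 × C (aromatic): 1 H each → 4
  2 × C: 3 H each → 6
  2 × C (aromatic): no H
  1 × C: 1 H
  1 × S: 1 H
  Total hydrogens = 20.
Molecular formula: C13H20S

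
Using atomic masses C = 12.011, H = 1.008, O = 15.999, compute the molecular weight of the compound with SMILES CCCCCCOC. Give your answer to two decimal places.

Molecular formula: C7H16O.
M = 7×12.011 + 16×1.008 + 1×15.999 = 116.20 g/mol.

116.20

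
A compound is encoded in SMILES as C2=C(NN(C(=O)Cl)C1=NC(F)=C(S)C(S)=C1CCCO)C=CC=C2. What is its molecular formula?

Heavy atoms from the SMILES: 15 C, 1 Cl, 1 F, 3 N, 2 O, 2 S.
Implicit hydrogens by atom environment:
  6 × C (aromatic): no H
  5 × C (aromatic): 1 H each → 5
  3 × C: 2 H each → 6
  2 × S: 1 H each → 2
  1 × C: no H
  1 × Cl: no H
  1 × F: no H
  1 × N: 1 H
  1 × N (aromatic): no H
  1 × N: no H
  1 × O: 1 H
  1 × O: no H
  Total hydrogens = 15.
Molecular formula: C15H15ClFN3O2S2

C15H15ClFN3O2S2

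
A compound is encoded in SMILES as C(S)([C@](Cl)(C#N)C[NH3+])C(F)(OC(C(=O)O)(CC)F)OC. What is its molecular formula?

Heavy atoms from the SMILES: 10 C, 1 Cl, 2 F, 2 N, 4 O, 1 S.
Implicit hydrogens by atom environment:
  5 × C: no H
  3 × O: no H
  2 × C: 3 H each → 6
  2 × C: 2 H each → 4
  2 × F: no H
  1 × C: 1 H
  1 × Cl: no H
  1 × N (charge +1): 3 H
  1 × N: no H
  1 × O: 1 H
  1 × S: 1 H
  Total hydrogens = 16.
Net charge +1.
Molecular formula: C10H16ClF2N2O4S+

C10H16ClF2N2O4S+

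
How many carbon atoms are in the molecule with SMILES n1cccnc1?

The symbol for carbon appears 4 times in the SMILES. Lowercase c denotes aromatic carbon and counts toward C.

4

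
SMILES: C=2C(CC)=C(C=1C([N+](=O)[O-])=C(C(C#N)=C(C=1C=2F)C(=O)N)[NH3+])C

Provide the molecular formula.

C15H14FN4O3+

Heavy atoms from the SMILES: 15 C, 1 F, 4 N, 3 O.
Implicit hydrogens by atom environment:
  9 × C (aromatic): no H
  2 × C: 3 H each → 6
  2 × C: no H
  2 × O: no H
  1 × C: 2 H
  1 × C (aromatic): 1 H
  1 × F: no H
  1 × N (charge +1): 3 H
  1 × N: 2 H
  1 × N (charge +1): no H
  1 × N: no H
  1 × O (charge -1): no H
  Total hydrogens = 14.
Net charge +1.
Molecular formula: C15H14FN4O3+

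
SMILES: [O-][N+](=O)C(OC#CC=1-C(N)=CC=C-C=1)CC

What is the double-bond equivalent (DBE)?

7

Molecular formula from the SMILES: C11H12N2O3.
DoU = (2C + 2 + N − H − X)/2 = (2·11 + 2 + 2 − 12 − 0)/2 = 14/2 = 7.
(Structurally: 1 ring(s) + 6 π bond(s) = 7.)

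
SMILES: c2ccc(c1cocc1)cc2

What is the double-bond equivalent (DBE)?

7

Molecular formula from the SMILES: C10H8O.
DoU = (2C + 2 + N − H − X)/2 = (2·10 + 2 + 0 − 8 − 0)/2 = 14/2 = 7.
(Structurally: 2 ring(s) + 5 π bond(s) = 7.)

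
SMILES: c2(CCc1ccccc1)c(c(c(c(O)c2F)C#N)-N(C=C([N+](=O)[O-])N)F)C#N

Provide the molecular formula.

Heavy atoms from the SMILES: 18 C, 2 F, 5 N, 3 O.
Implicit hydrogens by atom environment:
  7 × C (aromatic): no H
  5 × C (aromatic): 1 H each → 5
  3 × C: no H
  3 × N: no H
  2 × C: 2 H each → 4
  2 × F: no H
  1 × C: 1 H
  1 × N: 2 H
  1 × N (charge +1): no H
  1 × O: 1 H
  1 × O: no H
  1 × O (charge -1): no H
  Total hydrogens = 13.
Molecular formula: C18H13F2N5O3

C18H13F2N5O3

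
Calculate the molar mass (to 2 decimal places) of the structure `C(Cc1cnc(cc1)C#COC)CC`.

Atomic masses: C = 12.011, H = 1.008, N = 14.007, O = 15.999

189.26

Molecular formula: C12H15NO.
M = 12×12.011 + 15×1.008 + 1×14.007 + 1×15.999 = 189.26 g/mol.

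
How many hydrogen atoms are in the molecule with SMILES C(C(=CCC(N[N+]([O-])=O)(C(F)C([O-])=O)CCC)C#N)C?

Hydrogens are implicit in SMILES; fill each atom to its normal valence:
  4 × C: 2 H each → 8
  4 × C: no H
  2 × C: 3 H each → 6
  2 × C: 1 H each → 2
  2 × O: no H
  2 × O (charge -1): no H
  1 × F: no H
  1 × N: 1 H
  1 × N: no H
  1 × N (charge +1): no H
  Total hydrogens = 17.

17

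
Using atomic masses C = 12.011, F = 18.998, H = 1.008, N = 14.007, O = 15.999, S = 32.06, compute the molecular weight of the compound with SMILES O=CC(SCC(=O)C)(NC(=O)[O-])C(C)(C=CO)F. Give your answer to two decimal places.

278.27

Molecular formula: C10H13FNO5S-.
M = 10×12.011 + 1×18.998 + 13×1.008 + 1×14.007 + 5×15.999 + 1×32.06 = 278.27 g/mol.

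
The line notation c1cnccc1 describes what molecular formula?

Heavy atoms from the SMILES: 5 C, 1 N.
Implicit hydrogens by atom environment:
  5 × C (aromatic): 1 H each → 5
  1 × N (aromatic): no H
  Total hydrogens = 5.
Molecular formula: C5H5N

C5H5N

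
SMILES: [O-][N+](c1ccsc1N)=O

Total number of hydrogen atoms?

4

Hydrogens are implicit in SMILES; fill each atom to its normal valence:
  2 × C (aromatic): 1 H each → 2
  2 × C (aromatic): no H
  1 × N: 2 H
  1 × N (charge +1): no H
  1 × O: no H
  1 × O (charge -1): no H
  1 × S (aromatic): no H
  Total hydrogens = 4.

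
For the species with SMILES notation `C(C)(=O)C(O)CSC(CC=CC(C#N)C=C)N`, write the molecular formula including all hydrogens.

Heavy atoms from the SMILES: 12 C, 2 N, 2 O, 1 S.
Implicit hydrogens by atom environment:
  6 × C: 1 H each → 6
  3 × C: 2 H each → 6
  2 × C: no H
  1 × C: 3 H
  1 × N: 2 H
  1 × N: no H
  1 × O: 1 H
  1 × O: no H
  1 × S: no H
  Total hydrogens = 18.
Molecular formula: C12H18N2O2S

C12H18N2O2S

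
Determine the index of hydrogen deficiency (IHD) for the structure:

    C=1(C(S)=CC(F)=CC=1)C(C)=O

Molecular formula from the SMILES: C8H7FOS.
DoU = (2C + 2 + N − H − X)/2 = (2·8 + 2 + 0 − 7 − 1)/2 = 10/2 = 5.
(Structurally: 1 ring(s) + 4 π bond(s) = 5.)

5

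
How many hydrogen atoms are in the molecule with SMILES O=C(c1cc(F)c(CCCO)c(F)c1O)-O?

10

Hydrogens are implicit in SMILES; fill each atom to its normal valence:
  5 × C (aromatic): no H
  3 × C: 2 H each → 6
  3 × O: 1 H each → 3
  2 × F: no H
  1 × C (aromatic): 1 H
  1 × C: no H
  1 × O: no H
  Total hydrogens = 10.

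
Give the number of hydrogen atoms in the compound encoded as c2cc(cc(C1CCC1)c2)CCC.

18

Hydrogens are implicit in SMILES; fill each atom to its normal valence:
  5 × C: 2 H each → 10
  4 × C (aromatic): 1 H each → 4
  2 × C (aromatic): no H
  1 × C: 3 H
  1 × C: 1 H
  Total hydrogens = 18.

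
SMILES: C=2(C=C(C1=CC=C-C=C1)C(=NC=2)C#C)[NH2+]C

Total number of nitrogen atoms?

2

The symbol for nitrogen appears 2 times in the SMILES.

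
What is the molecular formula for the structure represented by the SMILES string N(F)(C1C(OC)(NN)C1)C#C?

C6H10FN3O

Heavy atoms from the SMILES: 6 C, 1 F, 3 N, 1 O.
Implicit hydrogens by atom environment:
  2 × C: 1 H each → 2
  2 × C: no H
  1 × C: 3 H
  1 × C: 2 H
  1 × F: no H
  1 × N: 2 H
  1 × N: 1 H
  1 × N: no H
  1 × O: no H
  Total hydrogens = 10.
Molecular formula: C6H10FN3O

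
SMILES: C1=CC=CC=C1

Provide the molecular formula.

Heavy atoms from the SMILES: 6 C.
Implicit hydrogens by atom environment:
  6 × C (aromatic): 1 H each → 6
  Total hydrogens = 6.
Molecular formula: C6H6

C6H6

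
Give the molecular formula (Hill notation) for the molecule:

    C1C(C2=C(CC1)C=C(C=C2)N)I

C10H12IN

Heavy atoms from the SMILES: 10 C, 1 I, 1 N.
Implicit hydrogens by atom environment:
  3 × C: 2 H each → 6
  3 × C (aromatic): 1 H each → 3
  3 × C (aromatic): no H
  1 × C: 1 H
  1 × I: no H
  1 × N: 2 H
  Total hydrogens = 12.
Molecular formula: C10H12IN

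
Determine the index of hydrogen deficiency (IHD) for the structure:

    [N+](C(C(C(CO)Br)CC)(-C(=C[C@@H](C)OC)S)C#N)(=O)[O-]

4

Molecular formula from the SMILES: C12H19BrN2O4S.
DoU = (2C + 2 + N − H − X)/2 = (2·12 + 2 + 2 − 19 − 1)/2 = 8/2 = 4.
(Structurally: 0 ring(s) + 4 π bond(s) = 4.)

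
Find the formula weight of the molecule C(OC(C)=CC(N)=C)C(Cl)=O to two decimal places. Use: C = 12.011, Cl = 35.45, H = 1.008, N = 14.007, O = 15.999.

Molecular formula: C7H10ClNO2.
M = 7×12.011 + 1×35.45 + 10×1.008 + 1×14.007 + 2×15.999 = 175.61 g/mol.

175.61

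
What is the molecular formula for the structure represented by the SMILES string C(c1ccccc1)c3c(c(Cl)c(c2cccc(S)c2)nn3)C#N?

C18H12ClN3S

Heavy atoms from the SMILES: 18 C, 1 Cl, 3 N, 1 S.
Implicit hydrogens by atom environment:
  9 × C (aromatic): 1 H each → 9
  7 × C (aromatic): no H
  2 × N (aromatic): no H
  1 × C: 2 H
  1 × C: no H
  1 × Cl: no H
  1 × N: no H
  1 × S: 1 H
  Total hydrogens = 12.
Molecular formula: C18H12ClN3S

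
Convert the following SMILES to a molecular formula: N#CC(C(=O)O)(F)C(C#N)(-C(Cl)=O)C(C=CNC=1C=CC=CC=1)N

C15H12ClFN4O3

Heavy atoms from the SMILES: 15 C, 1 Cl, 1 F, 4 N, 3 O.
Implicit hydrogens by atom environment:
  6 × C: no H
  5 × C (aromatic): 1 H each → 5
  3 × C: 1 H each → 3
  2 × N: no H
  2 × O: no H
  1 × C (aromatic): no H
  1 × Cl: no H
  1 × F: no H
  1 × N: 2 H
  1 × N: 1 H
  1 × O: 1 H
  Total hydrogens = 12.
Molecular formula: C15H12ClFN4O3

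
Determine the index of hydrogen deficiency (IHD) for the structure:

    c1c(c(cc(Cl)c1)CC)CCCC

Molecular formula from the SMILES: C12H17Cl.
DoU = (2C + 2 + N − H − X)/2 = (2·12 + 2 + 0 − 17 − 1)/2 = 8/2 = 4.
(Structurally: 1 ring(s) + 3 π bond(s) = 4.)

4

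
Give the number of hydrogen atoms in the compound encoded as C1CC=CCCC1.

Hydrogens are implicit in SMILES; fill each atom to its normal valence:
  5 × C: 2 H each → 10
  2 × C: 1 H each → 2
  Total hydrogens = 12.

12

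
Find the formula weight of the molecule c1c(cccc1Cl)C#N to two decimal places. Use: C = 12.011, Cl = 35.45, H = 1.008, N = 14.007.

Molecular formula: C7H4ClN.
M = 7×12.011 + 1×35.45 + 4×1.008 + 1×14.007 = 137.57 g/mol.

137.57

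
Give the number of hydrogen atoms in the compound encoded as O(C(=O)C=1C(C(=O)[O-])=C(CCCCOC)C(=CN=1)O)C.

Hydrogens are implicit in SMILES; fill each atom to its normal valence:
  4 × C: 2 H each → 8
  4 × C (aromatic): no H
  4 × O: no H
  2 × C: 3 H each → 6
  2 × C: no H
  1 × C (aromatic): 1 H
  1 × N (aromatic): no H
  1 × O: 1 H
  1 × O (charge -1): no H
  Total hydrogens = 16.

16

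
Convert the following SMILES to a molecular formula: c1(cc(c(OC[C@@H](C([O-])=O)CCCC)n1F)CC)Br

C13H18BrFNO3-

Heavy atoms from the SMILES: 1 Br, 13 C, 1 F, 1 N, 3 O.
Implicit hydrogens by atom environment:
  5 × C: 2 H each → 10
  3 × C (aromatic): no H
  2 × C: 3 H each → 6
  2 × O: no H
  1 × Br: no H
  1 × C (aromatic): 1 H
  1 × C: 1 H
  1 × C: no H
  1 × F: no H
  1 × N (aromatic): no H
  1 × O (charge -1): no H
  Total hydrogens = 18.
Net charge -1.
Molecular formula: C13H18BrFNO3-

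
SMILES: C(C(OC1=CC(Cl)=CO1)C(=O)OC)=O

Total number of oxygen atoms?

The symbol for oxygen appears 5 times in the SMILES.

5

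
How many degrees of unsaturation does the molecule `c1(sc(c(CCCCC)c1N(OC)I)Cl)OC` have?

3

Molecular formula from the SMILES: C11H17ClINO2S.
DoU = (2C + 2 + N − H − X)/2 = (2·11 + 2 + 1 − 17 − 2)/2 = 6/2 = 3.
(Structurally: 1 ring(s) + 2 π bond(s) = 3.)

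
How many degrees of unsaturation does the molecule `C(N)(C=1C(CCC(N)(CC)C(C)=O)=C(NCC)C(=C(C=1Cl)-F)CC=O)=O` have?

Molecular formula from the SMILES: C18H25ClFN3O3.
DoU = (2C + 2 + N − H − X)/2 = (2·18 + 2 + 3 − 25 − 2)/2 = 14/2 = 7.
(Structurally: 1 ring(s) + 6 π bond(s) = 7.)

7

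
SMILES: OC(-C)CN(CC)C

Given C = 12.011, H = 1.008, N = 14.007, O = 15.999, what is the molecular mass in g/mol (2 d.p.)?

Molecular formula: C6H15NO.
M = 6×12.011 + 15×1.008 + 1×14.007 + 1×15.999 = 117.19 g/mol.

117.19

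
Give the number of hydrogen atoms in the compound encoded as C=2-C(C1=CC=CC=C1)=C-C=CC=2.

10

Hydrogens are implicit in SMILES; fill each atom to its normal valence:
  10 × C (aromatic): 1 H each → 10
  2 × C (aromatic): no H
  Total hydrogens = 10.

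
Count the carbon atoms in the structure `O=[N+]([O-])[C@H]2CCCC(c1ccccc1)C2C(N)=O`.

13

The symbol for carbon appears 13 times in the SMILES. Lowercase c denotes aromatic carbon and counts toward C.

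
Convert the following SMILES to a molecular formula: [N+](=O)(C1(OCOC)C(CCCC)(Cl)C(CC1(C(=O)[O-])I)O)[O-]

C12H18ClINO7-

Heavy atoms from the SMILES: 12 C, 1 Cl, 1 I, 1 N, 7 O.
Implicit hydrogens by atom environment:
  5 × C: 2 H each → 10
  4 × C: no H
  4 × O: no H
  2 × C: 3 H each → 6
  2 × O (charge -1): no H
  1 × C: 1 H
  1 × Cl: no H
  1 × I: no H
  1 × N (charge +1): no H
  1 × O: 1 H
  Total hydrogens = 18.
Net charge -1.
Molecular formula: C12H18ClINO7-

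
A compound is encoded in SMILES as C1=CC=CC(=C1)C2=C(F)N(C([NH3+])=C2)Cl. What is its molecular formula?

Heavy atoms from the SMILES: 10 C, 1 Cl, 1 F, 2 N.
Implicit hydrogens by atom environment:
  6 × C (aromatic): 1 H each → 6
  4 × C (aromatic): no H
  1 × Cl: no H
  1 × F: no H
  1 × N (charge +1): 3 H
  1 × N (aromatic): no H
  Total hydrogens = 9.
Net charge +1.
Molecular formula: C10H9ClFN2+

C10H9ClFN2+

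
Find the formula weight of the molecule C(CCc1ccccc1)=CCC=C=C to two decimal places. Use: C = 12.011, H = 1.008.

Molecular formula: C14H16.
M = 14×12.011 + 16×1.008 = 184.28 g/mol.

184.28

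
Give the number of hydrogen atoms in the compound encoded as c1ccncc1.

5

Hydrogens are implicit in SMILES; fill each atom to its normal valence:
  5 × C (aromatic): 1 H each → 5
  1 × N (aromatic): no H
  Total hydrogens = 5.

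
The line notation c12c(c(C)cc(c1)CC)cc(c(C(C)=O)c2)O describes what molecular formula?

Heavy atoms from the SMILES: 15 C, 2 O.
Implicit hydrogens by atom environment:
  6 × C (aromatic): no H
  4 × C (aromatic): 1 H each → 4
  3 × C: 3 H each → 9
  1 × C: 2 H
  1 × C: no H
  1 × O: 1 H
  1 × O: no H
  Total hydrogens = 16.
Molecular formula: C15H16O2

C15H16O2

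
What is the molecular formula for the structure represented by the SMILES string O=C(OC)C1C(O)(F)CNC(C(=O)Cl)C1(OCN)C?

C10H16ClFN2O5

Heavy atoms from the SMILES: 10 C, 1 Cl, 1 F, 2 N, 5 O.
Implicit hydrogens by atom environment:
  4 × C: no H
  4 × O: no H
  2 × C: 3 H each → 6
  2 × C: 2 H each → 4
  2 × C: 1 H each → 2
  1 × Cl: no H
  1 × F: no H
  1 × N: 2 H
  1 × N: 1 H
  1 × O: 1 H
  Total hydrogens = 16.
Molecular formula: C10H16ClFN2O5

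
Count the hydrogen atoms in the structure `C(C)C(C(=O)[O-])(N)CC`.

Hydrogens are implicit in SMILES; fill each atom to its normal valence:
  2 × C: 3 H each → 6
  2 × C: 2 H each → 4
  2 × C: no H
  1 × N: 2 H
  1 × O: no H
  1 × O (charge -1): no H
  Total hydrogens = 12.

12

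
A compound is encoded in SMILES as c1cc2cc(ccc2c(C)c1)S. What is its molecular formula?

Heavy atoms from the SMILES: 11 C, 1 S.
Implicit hydrogens by atom environment:
  6 × C (aromatic): 1 H each → 6
  4 × C (aromatic): no H
  1 × C: 3 H
  1 × S: 1 H
  Total hydrogens = 10.
Molecular formula: C11H10S

C11H10S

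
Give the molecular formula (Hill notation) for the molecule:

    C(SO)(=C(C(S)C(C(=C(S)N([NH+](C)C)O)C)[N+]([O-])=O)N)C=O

Heavy atoms from the SMILES: 10 C, 4 N, 5 O, 3 S.
Implicit hydrogens by atom environment:
  4 × C: no H
  3 × C: 3 H each → 9
  3 × C: 1 H each → 3
  2 × O: 1 H each → 2
  2 × O: no H
  2 × S: 1 H each → 2
  1 × N: 2 H
  1 × N (charge +1): 1 H
  1 × N: no H
  1 × N (charge +1): no H
  1 × O (charge -1): no H
  1 × S: no H
  Total hydrogens = 19.
Net charge +1.
Molecular formula: C10H19N4O5S3+

C10H19N4O5S3+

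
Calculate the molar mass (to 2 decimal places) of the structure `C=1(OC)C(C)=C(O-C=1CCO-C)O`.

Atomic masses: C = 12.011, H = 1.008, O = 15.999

186.21

Molecular formula: C9H14O4.
M = 9×12.011 + 14×1.008 + 4×15.999 = 186.21 g/mol.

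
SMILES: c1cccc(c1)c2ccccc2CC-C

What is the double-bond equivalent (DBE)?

Molecular formula from the SMILES: C15H16.
DoU = (2C + 2 + N − H − X)/2 = (2·15 + 2 + 0 − 16 − 0)/2 = 16/2 = 8.
(Structurally: 2 ring(s) + 6 π bond(s) = 8.)

8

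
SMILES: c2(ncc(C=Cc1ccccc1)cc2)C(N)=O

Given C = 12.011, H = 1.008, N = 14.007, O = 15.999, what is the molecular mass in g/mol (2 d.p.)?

224.26

Molecular formula: C14H12N2O.
M = 14×12.011 + 12×1.008 + 2×14.007 + 1×15.999 = 224.26 g/mol.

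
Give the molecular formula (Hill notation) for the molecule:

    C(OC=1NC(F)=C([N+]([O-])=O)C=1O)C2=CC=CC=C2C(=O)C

Heavy atoms from the SMILES: 13 C, 1 F, 2 N, 5 O.
Implicit hydrogens by atom environment:
  6 × C (aromatic): no H
  4 × C (aromatic): 1 H each → 4
  3 × O: no H
  1 × C: 3 H
  1 × C: 2 H
  1 × C: no H
  1 × F: no H
  1 × N (aromatic): 1 H
  1 × N (charge +1): no H
  1 × O: 1 H
  1 × O (charge -1): no H
  Total hydrogens = 11.
Molecular formula: C13H11FN2O5

C13H11FN2O5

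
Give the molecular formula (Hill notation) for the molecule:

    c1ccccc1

Heavy atoms from the SMILES: 6 C.
Implicit hydrogens by atom environment:
  6 × C (aromatic): 1 H each → 6
  Total hydrogens = 6.
Molecular formula: C6H6

C6H6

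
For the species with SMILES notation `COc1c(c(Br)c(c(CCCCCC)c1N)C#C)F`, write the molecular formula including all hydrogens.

Heavy atoms from the SMILES: 1 Br, 15 C, 1 F, 1 N, 1 O.
Implicit hydrogens by atom environment:
  6 × C (aromatic): no H
  5 × C: 2 H each → 10
  2 × C: 3 H each → 6
  1 × Br: no H
  1 × C: 1 H
  1 × C: no H
  1 × F: no H
  1 × N: 2 H
  1 × O: no H
  Total hydrogens = 19.
Molecular formula: C15H19BrFNO

C15H19BrFNO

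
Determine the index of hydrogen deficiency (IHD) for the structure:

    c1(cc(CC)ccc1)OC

4

Molecular formula from the SMILES: C9H12O.
DoU = (2C + 2 + N − H − X)/2 = (2·9 + 2 + 0 − 12 − 0)/2 = 8/2 = 4.
(Structurally: 1 ring(s) + 3 π bond(s) = 4.)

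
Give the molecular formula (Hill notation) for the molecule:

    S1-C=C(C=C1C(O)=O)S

Heavy atoms from the SMILES: 5 C, 2 O, 2 S.
Implicit hydrogens by atom environment:
  2 × C (aromatic): 1 H each → 2
  2 × C (aromatic): no H
  1 × C: no H
  1 × O: 1 H
  1 × O: no H
  1 × S: 1 H
  1 × S (aromatic): no H
  Total hydrogens = 4.
Molecular formula: C5H4O2S2

C5H4O2S2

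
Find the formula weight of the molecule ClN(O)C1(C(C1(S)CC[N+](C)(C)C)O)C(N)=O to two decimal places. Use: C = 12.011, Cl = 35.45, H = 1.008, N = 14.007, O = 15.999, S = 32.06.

284.78

Molecular formula: C9H19ClN3O3S+.
M = 9×12.011 + 1×35.45 + 19×1.008 + 3×14.007 + 3×15.999 + 1×32.06 = 284.78 g/mol.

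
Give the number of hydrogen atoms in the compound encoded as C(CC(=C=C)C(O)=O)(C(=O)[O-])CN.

10

Hydrogens are implicit in SMILES; fill each atom to its normal valence:
  4 × C: no H
  3 × C: 2 H each → 6
  2 × O: no H
  1 × C: 1 H
  1 × N: 2 H
  1 × O: 1 H
  1 × O (charge -1): no H
  Total hydrogens = 10.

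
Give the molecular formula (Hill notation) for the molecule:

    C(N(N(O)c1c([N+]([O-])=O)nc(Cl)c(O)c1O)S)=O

C6H5ClN4O6S

Heavy atoms from the SMILES: 6 C, 1 Cl, 4 N, 6 O, 1 S.
Implicit hydrogens by atom environment:
  5 × C (aromatic): no H
  3 × O: 1 H each → 3
  2 × N: no H
  2 × O: no H
  1 × C: 1 H
  1 × Cl: no H
  1 × N (aromatic): no H
  1 × N (charge +1): no H
  1 × O (charge -1): no H
  1 × S: 1 H
  Total hydrogens = 5.
Molecular formula: C6H5ClN4O6S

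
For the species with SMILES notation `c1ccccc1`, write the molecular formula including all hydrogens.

C6H6

Heavy atoms from the SMILES: 6 C.
Implicit hydrogens by atom environment:
  6 × C (aromatic): 1 H each → 6
  Total hydrogens = 6.
Molecular formula: C6H6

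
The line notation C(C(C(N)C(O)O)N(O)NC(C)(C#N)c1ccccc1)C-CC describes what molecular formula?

C16H26N4O3

Heavy atoms from the SMILES: 16 C, 4 N, 3 O.
Implicit hydrogens by atom environment:
  5 × C (aromatic): 1 H each → 5
  3 × C: 2 H each → 6
  3 × C: 1 H each → 3
  3 × O: 1 H each → 3
  2 × C: 3 H each → 6
  2 × C: no H
  2 × N: no H
  1 × C (aromatic): no H
  1 × N: 2 H
  1 × N: 1 H
  Total hydrogens = 26.
Molecular formula: C16H26N4O3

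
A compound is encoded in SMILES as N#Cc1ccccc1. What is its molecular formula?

Heavy atoms from the SMILES: 7 C, 1 N.
Implicit hydrogens by atom environment:
  5 × C (aromatic): 1 H each → 5
  1 × C (aromatic): no H
  1 × C: no H
  1 × N: no H
  Total hydrogens = 5.
Molecular formula: C7H5N

C7H5N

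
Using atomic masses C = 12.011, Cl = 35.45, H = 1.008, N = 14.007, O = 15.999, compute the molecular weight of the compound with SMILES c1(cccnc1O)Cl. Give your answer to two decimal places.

129.54

Molecular formula: C5H4ClNO.
M = 5×12.011 + 1×35.45 + 4×1.008 + 1×14.007 + 1×15.999 = 129.54 g/mol.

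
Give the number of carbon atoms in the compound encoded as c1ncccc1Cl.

The symbol for carbon appears 5 times in the SMILES. Lowercase c denotes aromatic carbon and counts toward C.

5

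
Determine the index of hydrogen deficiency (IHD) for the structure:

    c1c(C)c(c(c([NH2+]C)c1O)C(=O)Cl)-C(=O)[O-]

Molecular formula from the SMILES: C10H10ClNO4.
DoU = (2C + 2 + N − H − X)/2 = (2·10 + 2 + 1 − 10 − 1)/2 = 12/2 = 6.
(Structurally: 1 ring(s) + 5 π bond(s) = 6.)

6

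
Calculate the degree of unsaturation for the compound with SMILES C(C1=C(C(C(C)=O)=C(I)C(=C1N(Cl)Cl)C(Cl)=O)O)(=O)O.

Molecular formula from the SMILES: C10H5Cl3INO5.
DoU = (2C + 2 + N − H − X)/2 = (2·10 + 2 + 1 − 5 − 4)/2 = 14/2 = 7.
(Structurally: 1 ring(s) + 6 π bond(s) = 7.)

7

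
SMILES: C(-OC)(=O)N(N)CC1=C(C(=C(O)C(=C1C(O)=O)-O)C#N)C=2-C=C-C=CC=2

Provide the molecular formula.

Heavy atoms from the SMILES: 17 C, 3 N, 6 O.
Implicit hydrogens by atom environment:
  7 × C (aromatic): no H
  5 × C (aromatic): 1 H each → 5
  3 × C: no H
  3 × O: 1 H each → 3
  3 × O: no H
  2 × N: no H
  1 × C: 3 H
  1 × C: 2 H
  1 × N: 2 H
  Total hydrogens = 15.
Molecular formula: C17H15N3O6

C17H15N3O6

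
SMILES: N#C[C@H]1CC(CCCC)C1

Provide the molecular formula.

Heavy atoms from the SMILES: 9 C, 1 N.
Implicit hydrogens by atom environment:
  5 × C: 2 H each → 10
  2 × C: 1 H each → 2
  1 × C: 3 H
  1 × C: no H
  1 × N: no H
  Total hydrogens = 15.
Molecular formula: C9H15N

C9H15N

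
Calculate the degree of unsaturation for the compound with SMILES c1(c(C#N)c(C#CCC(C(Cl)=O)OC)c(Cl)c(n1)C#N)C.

Molecular formula from the SMILES: C14H9Cl2N3O2.
DoU = (2C + 2 + N − H − X)/2 = (2·14 + 2 + 3 − 9 − 2)/2 = 22/2 = 11.
(Structurally: 1 ring(s) + 10 π bond(s) = 11.)

11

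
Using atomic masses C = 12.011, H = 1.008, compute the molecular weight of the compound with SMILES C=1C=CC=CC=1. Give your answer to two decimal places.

78.11

Molecular formula: C6H6.
M = 6×12.011 + 6×1.008 = 78.11 g/mol.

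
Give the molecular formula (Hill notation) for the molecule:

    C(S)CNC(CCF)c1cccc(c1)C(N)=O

Heavy atoms from the SMILES: 12 C, 1 F, 2 N, 1 O, 1 S.
Implicit hydrogens by atom environment:
  4 × C: 2 H each → 8
  4 × C (aromatic): 1 H each → 4
  2 × C (aromatic): no H
  1 × C: 1 H
  1 × C: no H
  1 × F: no H
  1 × N: 2 H
  1 × N: 1 H
  1 × O: no H
  1 × S: 1 H
  Total hydrogens = 17.
Molecular formula: C12H17FN2OS

C12H17FN2OS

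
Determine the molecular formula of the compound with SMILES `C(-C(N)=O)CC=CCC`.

Heavy atoms from the SMILES: 7 C, 1 N, 1 O.
Implicit hydrogens by atom environment:
  3 × C: 2 H each → 6
  2 × C: 1 H each → 2
  1 × C: 3 H
  1 × C: no H
  1 × N: 2 H
  1 × O: no H
  Total hydrogens = 13.
Molecular formula: C7H13NO

C7H13NO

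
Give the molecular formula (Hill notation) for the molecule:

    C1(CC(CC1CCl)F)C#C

C8H10ClF

Heavy atoms from the SMILES: 8 C, 1 Cl, 1 F.
Implicit hydrogens by atom environment:
  4 × C: 1 H each → 4
  3 × C: 2 H each → 6
  1 × C: no H
  1 × Cl: no H
  1 × F: no H
  Total hydrogens = 10.
Molecular formula: C8H10ClF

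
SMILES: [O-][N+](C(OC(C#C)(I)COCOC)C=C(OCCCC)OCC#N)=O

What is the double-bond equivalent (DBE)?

Molecular formula from the SMILES: C15H21IN2O7.
DoU = (2C + 2 + N − H − X)/2 = (2·15 + 2 + 2 − 21 − 1)/2 = 12/2 = 6.
(Structurally: 0 ring(s) + 6 π bond(s) = 6.)

6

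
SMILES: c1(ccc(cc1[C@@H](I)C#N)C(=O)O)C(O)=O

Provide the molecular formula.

C10H6INO4

Heavy atoms from the SMILES: 10 C, 1 I, 1 N, 4 O.
Implicit hydrogens by atom environment:
  3 × C (aromatic): 1 H each → 3
  3 × C (aromatic): no H
  3 × C: no H
  2 × O: 1 H each → 2
  2 × O: no H
  1 × C: 1 H
  1 × I: no H
  1 × N: no H
  Total hydrogens = 6.
Molecular formula: C10H6INO4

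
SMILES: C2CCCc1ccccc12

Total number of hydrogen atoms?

12

Hydrogens are implicit in SMILES; fill each atom to its normal valence:
  4 × C: 2 H each → 8
  4 × C (aromatic): 1 H each → 4
  2 × C (aromatic): no H
  Total hydrogens = 12.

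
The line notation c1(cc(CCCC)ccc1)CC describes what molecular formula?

Heavy atoms from the SMILES: 12 C.
Implicit hydrogens by atom environment:
  4 × C: 2 H each → 8
  4 × C (aromatic): 1 H each → 4
  2 × C: 3 H each → 6
  2 × C (aromatic): no H
  Total hydrogens = 18.
Molecular formula: C12H18

C12H18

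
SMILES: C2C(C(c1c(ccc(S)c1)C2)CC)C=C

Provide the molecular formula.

C14H18S

Heavy atoms from the SMILES: 14 C, 1 S.
Implicit hydrogens by atom environment:
  4 × C: 2 H each → 8
  3 × C (aromatic): 1 H each → 3
  3 × C: 1 H each → 3
  3 × C (aromatic): no H
  1 × C: 3 H
  1 × S: 1 H
  Total hydrogens = 18.
Molecular formula: C14H18S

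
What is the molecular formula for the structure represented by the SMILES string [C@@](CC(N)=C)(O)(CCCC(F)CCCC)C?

Heavy atoms from the SMILES: 13 C, 1 F, 1 N, 1 O.
Implicit hydrogens by atom environment:
  8 × C: 2 H each → 16
  2 × C: 3 H each → 6
  2 × C: no H
  1 × C: 1 H
  1 × F: no H
  1 × N: 2 H
  1 × O: 1 H
  Total hydrogens = 26.
Molecular formula: C13H26FNO

C13H26FNO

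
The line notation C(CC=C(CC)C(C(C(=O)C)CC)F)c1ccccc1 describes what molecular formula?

Heavy atoms from the SMILES: 18 C, 1 F, 1 O.
Implicit hydrogens by atom environment:
  5 × C (aromatic): 1 H each → 5
  4 × C: 2 H each → 8
  3 × C: 3 H each → 9
  3 × C: 1 H each → 3
  2 × C: no H
  1 × C (aromatic): no H
  1 × F: no H
  1 × O: no H
  Total hydrogens = 25.
Molecular formula: C18H25FO

C18H25FO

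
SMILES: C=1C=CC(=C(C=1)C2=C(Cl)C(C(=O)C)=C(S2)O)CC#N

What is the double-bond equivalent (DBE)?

10

Molecular formula from the SMILES: C14H10ClNO2S.
DoU = (2C + 2 + N − H − X)/2 = (2·14 + 2 + 1 − 10 − 1)/2 = 20/2 = 10.
(Structurally: 2 ring(s) + 8 π bond(s) = 10.)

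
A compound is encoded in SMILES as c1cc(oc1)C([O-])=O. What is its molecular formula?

Heavy atoms from the SMILES: 5 C, 3 O.
Implicit hydrogens by atom environment:
  3 × C (aromatic): 1 H each → 3
  1 × C (aromatic): no H
  1 × C: no H
  1 × O (aromatic): no H
  1 × O: no H
  1 × O (charge -1): no H
  Total hydrogens = 3.
Net charge -1.
Molecular formula: C5H3O3-

C5H3O3-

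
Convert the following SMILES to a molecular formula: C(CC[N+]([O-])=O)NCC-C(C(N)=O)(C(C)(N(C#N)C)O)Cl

Heavy atoms from the SMILES: 11 C, 1 Cl, 5 N, 4 O.
Implicit hydrogens by atom environment:
  5 × C: 2 H each → 10
  4 × C: no H
  2 × C: 3 H each → 6
  2 × N: no H
  2 × O: no H
  1 × Cl: no H
  1 × N: 2 H
  1 × N: 1 H
  1 × N (charge +1): no H
  1 × O: 1 H
  1 × O (charge -1): no H
  Total hydrogens = 20.
Molecular formula: C11H20ClN5O4

C11H20ClN5O4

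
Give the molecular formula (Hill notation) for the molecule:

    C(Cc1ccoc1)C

C7H10O

Heavy atoms from the SMILES: 7 C, 1 O.
Implicit hydrogens by atom environment:
  3 × C (aromatic): 1 H each → 3
  2 × C: 2 H each → 4
  1 × C: 3 H
  1 × C (aromatic): no H
  1 × O (aromatic): no H
  Total hydrogens = 10.
Molecular formula: C7H10O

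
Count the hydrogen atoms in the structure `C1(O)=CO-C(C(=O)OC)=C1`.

Hydrogens are implicit in SMILES; fill each atom to its normal valence:
  2 × C (aromatic): 1 H each → 2
  2 × C (aromatic): no H
  2 × O: no H
  1 × C: 3 H
  1 × C: no H
  1 × O: 1 H
  1 × O (aromatic): no H
  Total hydrogens = 6.

6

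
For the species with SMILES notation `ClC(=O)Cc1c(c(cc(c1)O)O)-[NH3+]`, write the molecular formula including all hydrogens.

Heavy atoms from the SMILES: 8 C, 1 Cl, 1 N, 3 O.
Implicit hydrogens by atom environment:
  4 × C (aromatic): no H
  2 × C (aromatic): 1 H each → 2
  2 × O: 1 H each → 2
  1 × C: 2 H
  1 × C: no H
  1 × Cl: no H
  1 × N (charge +1): 3 H
  1 × O: no H
  Total hydrogens = 9.
Net charge +1.
Molecular formula: C8H9ClNO3+

C8H9ClNO3+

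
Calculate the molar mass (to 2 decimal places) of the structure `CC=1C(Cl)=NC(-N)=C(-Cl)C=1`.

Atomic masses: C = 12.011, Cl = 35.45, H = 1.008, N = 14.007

177.03

Molecular formula: C6H6Cl2N2.
M = 6×12.011 + 2×35.45 + 6×1.008 + 2×14.007 = 177.03 g/mol.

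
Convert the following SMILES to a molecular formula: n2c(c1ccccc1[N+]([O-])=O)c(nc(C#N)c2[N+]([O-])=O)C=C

C13H7N5O4

Heavy atoms from the SMILES: 13 C, 5 N, 4 O.
Implicit hydrogens by atom environment:
  6 × C (aromatic): no H
  4 × C (aromatic): 1 H each → 4
  2 × N (aromatic): no H
  2 × N (charge +1): no H
  2 × O: no H
  2 × O (charge -1): no H
  1 × C: 2 H
  1 × C: 1 H
  1 × C: no H
  1 × N: no H
  Total hydrogens = 7.
Molecular formula: C13H7N5O4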